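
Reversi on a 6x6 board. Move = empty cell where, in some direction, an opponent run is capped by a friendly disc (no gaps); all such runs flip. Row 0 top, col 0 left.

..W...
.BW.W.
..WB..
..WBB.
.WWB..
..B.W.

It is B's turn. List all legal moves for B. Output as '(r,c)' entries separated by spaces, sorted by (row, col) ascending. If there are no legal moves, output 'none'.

(0,1): flips 1 -> legal
(0,3): no bracket -> illegal
(0,4): no bracket -> illegal
(0,5): flips 1 -> legal
(1,3): flips 1 -> legal
(1,5): no bracket -> illegal
(2,1): flips 2 -> legal
(2,4): no bracket -> illegal
(2,5): no bracket -> illegal
(3,0): flips 1 -> legal
(3,1): flips 1 -> legal
(4,0): flips 2 -> legal
(4,4): no bracket -> illegal
(4,5): no bracket -> illegal
(5,0): flips 2 -> legal
(5,1): flips 1 -> legal
(5,3): no bracket -> illegal
(5,5): no bracket -> illegal

Answer: (0,1) (0,5) (1,3) (2,1) (3,0) (3,1) (4,0) (5,0) (5,1)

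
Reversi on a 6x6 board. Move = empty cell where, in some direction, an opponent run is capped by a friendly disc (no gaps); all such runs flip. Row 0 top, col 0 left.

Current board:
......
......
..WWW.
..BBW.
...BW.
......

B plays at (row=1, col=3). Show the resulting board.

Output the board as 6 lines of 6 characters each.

Place B at (1,3); scan 8 dirs for brackets.
Dir NW: first cell '.' (not opp) -> no flip
Dir N: first cell '.' (not opp) -> no flip
Dir NE: first cell '.' (not opp) -> no flip
Dir W: first cell '.' (not opp) -> no flip
Dir E: first cell '.' (not opp) -> no flip
Dir SW: opp run (2,2), next='.' -> no flip
Dir S: opp run (2,3) capped by B -> flip
Dir SE: opp run (2,4), next='.' -> no flip
All flips: (2,3)

Answer: ......
...B..
..WBW.
..BBW.
...BW.
......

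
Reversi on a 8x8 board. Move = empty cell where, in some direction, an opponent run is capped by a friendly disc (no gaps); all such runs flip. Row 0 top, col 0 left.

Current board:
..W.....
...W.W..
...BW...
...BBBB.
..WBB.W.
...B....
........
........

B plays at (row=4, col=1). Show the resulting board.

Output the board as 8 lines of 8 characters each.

Place B at (4,1); scan 8 dirs for brackets.
Dir NW: first cell '.' (not opp) -> no flip
Dir N: first cell '.' (not opp) -> no flip
Dir NE: first cell '.' (not opp) -> no flip
Dir W: first cell '.' (not opp) -> no flip
Dir E: opp run (4,2) capped by B -> flip
Dir SW: first cell '.' (not opp) -> no flip
Dir S: first cell '.' (not opp) -> no flip
Dir SE: first cell '.' (not opp) -> no flip
All flips: (4,2)

Answer: ..W.....
...W.W..
...BW...
...BBBB.
.BBBB.W.
...B....
........
........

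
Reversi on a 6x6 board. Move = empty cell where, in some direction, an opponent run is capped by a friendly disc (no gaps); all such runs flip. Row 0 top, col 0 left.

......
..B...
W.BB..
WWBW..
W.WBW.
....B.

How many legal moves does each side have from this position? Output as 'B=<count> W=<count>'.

Answer: B=5 W=4

Derivation:
-- B to move --
(1,0): no bracket -> illegal
(1,1): no bracket -> illegal
(2,1): no bracket -> illegal
(2,4): no bracket -> illegal
(3,4): flips 2 -> legal
(3,5): no bracket -> illegal
(4,1): flips 1 -> legal
(4,5): flips 1 -> legal
(5,0): no bracket -> illegal
(5,1): no bracket -> illegal
(5,2): flips 1 -> legal
(5,3): no bracket -> illegal
(5,5): flips 2 -> legal
B mobility = 5
-- W to move --
(0,1): no bracket -> illegal
(0,2): flips 3 -> legal
(0,3): no bracket -> illegal
(1,1): flips 1 -> legal
(1,3): flips 2 -> legal
(1,4): no bracket -> illegal
(2,1): no bracket -> illegal
(2,4): no bracket -> illegal
(3,4): no bracket -> illegal
(4,1): no bracket -> illegal
(4,5): no bracket -> illegal
(5,2): no bracket -> illegal
(5,3): flips 1 -> legal
(5,5): no bracket -> illegal
W mobility = 4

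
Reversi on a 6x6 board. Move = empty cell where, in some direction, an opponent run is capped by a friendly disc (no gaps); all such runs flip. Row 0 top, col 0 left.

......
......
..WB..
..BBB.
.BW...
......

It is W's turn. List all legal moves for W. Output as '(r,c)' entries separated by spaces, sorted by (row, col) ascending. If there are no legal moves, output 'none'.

Answer: (2,4) (4,0) (4,4)

Derivation:
(1,2): no bracket -> illegal
(1,3): no bracket -> illegal
(1,4): no bracket -> illegal
(2,1): no bracket -> illegal
(2,4): flips 2 -> legal
(2,5): no bracket -> illegal
(3,0): no bracket -> illegal
(3,1): no bracket -> illegal
(3,5): no bracket -> illegal
(4,0): flips 1 -> legal
(4,3): no bracket -> illegal
(4,4): flips 1 -> legal
(4,5): no bracket -> illegal
(5,0): no bracket -> illegal
(5,1): no bracket -> illegal
(5,2): no bracket -> illegal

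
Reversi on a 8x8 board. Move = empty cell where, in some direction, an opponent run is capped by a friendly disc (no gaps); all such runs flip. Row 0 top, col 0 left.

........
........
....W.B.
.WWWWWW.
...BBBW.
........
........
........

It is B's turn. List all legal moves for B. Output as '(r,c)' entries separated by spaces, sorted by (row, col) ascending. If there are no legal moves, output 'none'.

(1,3): no bracket -> illegal
(1,4): flips 2 -> legal
(1,5): no bracket -> illegal
(2,0): no bracket -> illegal
(2,1): flips 1 -> legal
(2,2): flips 1 -> legal
(2,3): flips 2 -> legal
(2,5): flips 2 -> legal
(2,7): flips 1 -> legal
(3,0): no bracket -> illegal
(3,7): no bracket -> illegal
(4,0): no bracket -> illegal
(4,1): no bracket -> illegal
(4,2): no bracket -> illegal
(4,7): flips 1 -> legal
(5,5): no bracket -> illegal
(5,6): flips 2 -> legal
(5,7): no bracket -> illegal

Answer: (1,4) (2,1) (2,2) (2,3) (2,5) (2,7) (4,7) (5,6)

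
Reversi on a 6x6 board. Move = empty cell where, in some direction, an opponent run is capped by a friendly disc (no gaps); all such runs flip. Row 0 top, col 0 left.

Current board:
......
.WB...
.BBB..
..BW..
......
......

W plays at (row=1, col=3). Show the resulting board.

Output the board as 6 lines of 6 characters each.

Answer: ......
.WWW..
.BBW..
..BW..
......
......

Derivation:
Place W at (1,3); scan 8 dirs for brackets.
Dir NW: first cell '.' (not opp) -> no flip
Dir N: first cell '.' (not opp) -> no flip
Dir NE: first cell '.' (not opp) -> no flip
Dir W: opp run (1,2) capped by W -> flip
Dir E: first cell '.' (not opp) -> no flip
Dir SW: opp run (2,2), next='.' -> no flip
Dir S: opp run (2,3) capped by W -> flip
Dir SE: first cell '.' (not opp) -> no flip
All flips: (1,2) (2,3)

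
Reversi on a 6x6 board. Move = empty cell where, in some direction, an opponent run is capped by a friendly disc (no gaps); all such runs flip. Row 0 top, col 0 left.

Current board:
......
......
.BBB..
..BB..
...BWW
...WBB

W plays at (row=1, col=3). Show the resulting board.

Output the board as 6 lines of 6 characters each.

Answer: ......
...W..
.BBW..
..BW..
...WWW
...WBB

Derivation:
Place W at (1,3); scan 8 dirs for brackets.
Dir NW: first cell '.' (not opp) -> no flip
Dir N: first cell '.' (not opp) -> no flip
Dir NE: first cell '.' (not opp) -> no flip
Dir W: first cell '.' (not opp) -> no flip
Dir E: first cell '.' (not opp) -> no flip
Dir SW: opp run (2,2), next='.' -> no flip
Dir S: opp run (2,3) (3,3) (4,3) capped by W -> flip
Dir SE: first cell '.' (not opp) -> no flip
All flips: (2,3) (3,3) (4,3)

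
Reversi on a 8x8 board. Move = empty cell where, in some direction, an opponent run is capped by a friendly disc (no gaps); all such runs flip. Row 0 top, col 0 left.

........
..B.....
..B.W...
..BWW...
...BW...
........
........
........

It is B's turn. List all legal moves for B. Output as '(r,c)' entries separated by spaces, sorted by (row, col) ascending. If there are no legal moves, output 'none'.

(1,3): no bracket -> illegal
(1,4): no bracket -> illegal
(1,5): no bracket -> illegal
(2,3): flips 1 -> legal
(2,5): flips 1 -> legal
(3,5): flips 2 -> legal
(4,2): no bracket -> illegal
(4,5): flips 1 -> legal
(5,3): no bracket -> illegal
(5,4): no bracket -> illegal
(5,5): flips 2 -> legal

Answer: (2,3) (2,5) (3,5) (4,5) (5,5)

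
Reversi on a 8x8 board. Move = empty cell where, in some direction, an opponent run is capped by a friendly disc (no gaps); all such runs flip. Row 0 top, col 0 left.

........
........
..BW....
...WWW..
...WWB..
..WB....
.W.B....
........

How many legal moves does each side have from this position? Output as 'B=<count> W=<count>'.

-- B to move --
(1,2): flips 2 -> legal
(1,3): flips 3 -> legal
(1,4): no bracket -> illegal
(2,4): flips 1 -> legal
(2,5): flips 1 -> legal
(2,6): flips 2 -> legal
(3,2): no bracket -> illegal
(3,6): no bracket -> illegal
(4,1): flips 1 -> legal
(4,2): flips 2 -> legal
(4,6): no bracket -> illegal
(5,0): no bracket -> illegal
(5,1): flips 1 -> legal
(5,4): no bracket -> illegal
(5,5): flips 2 -> legal
(6,0): no bracket -> illegal
(6,2): no bracket -> illegal
(7,0): no bracket -> illegal
(7,1): no bracket -> illegal
(7,2): no bracket -> illegal
B mobility = 9
-- W to move --
(1,1): flips 1 -> legal
(1,2): no bracket -> illegal
(1,3): no bracket -> illegal
(2,1): flips 1 -> legal
(3,1): no bracket -> illegal
(3,2): no bracket -> illegal
(3,6): no bracket -> illegal
(4,2): no bracket -> illegal
(4,6): flips 1 -> legal
(5,4): flips 1 -> legal
(5,5): flips 1 -> legal
(5,6): flips 1 -> legal
(6,2): flips 1 -> legal
(6,4): no bracket -> illegal
(7,2): no bracket -> illegal
(7,3): flips 2 -> legal
(7,4): flips 1 -> legal
W mobility = 9

Answer: B=9 W=9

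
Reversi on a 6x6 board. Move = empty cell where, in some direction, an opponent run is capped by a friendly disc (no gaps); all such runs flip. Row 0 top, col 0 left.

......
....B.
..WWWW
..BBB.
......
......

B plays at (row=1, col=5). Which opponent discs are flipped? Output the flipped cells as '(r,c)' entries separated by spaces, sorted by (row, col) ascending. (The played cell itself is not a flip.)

Answer: (2,4)

Derivation:
Dir NW: first cell '.' (not opp) -> no flip
Dir N: first cell '.' (not opp) -> no flip
Dir NE: edge -> no flip
Dir W: first cell 'B' (not opp) -> no flip
Dir E: edge -> no flip
Dir SW: opp run (2,4) capped by B -> flip
Dir S: opp run (2,5), next='.' -> no flip
Dir SE: edge -> no flip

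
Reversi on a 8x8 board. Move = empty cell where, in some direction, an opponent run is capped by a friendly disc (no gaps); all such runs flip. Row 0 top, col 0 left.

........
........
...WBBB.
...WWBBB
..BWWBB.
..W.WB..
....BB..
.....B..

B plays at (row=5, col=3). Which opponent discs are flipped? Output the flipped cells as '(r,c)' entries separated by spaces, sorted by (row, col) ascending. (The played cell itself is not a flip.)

Answer: (4,4) (5,4)

Derivation:
Dir NW: first cell 'B' (not opp) -> no flip
Dir N: opp run (4,3) (3,3) (2,3), next='.' -> no flip
Dir NE: opp run (4,4) capped by B -> flip
Dir W: opp run (5,2), next='.' -> no flip
Dir E: opp run (5,4) capped by B -> flip
Dir SW: first cell '.' (not opp) -> no flip
Dir S: first cell '.' (not opp) -> no flip
Dir SE: first cell 'B' (not opp) -> no flip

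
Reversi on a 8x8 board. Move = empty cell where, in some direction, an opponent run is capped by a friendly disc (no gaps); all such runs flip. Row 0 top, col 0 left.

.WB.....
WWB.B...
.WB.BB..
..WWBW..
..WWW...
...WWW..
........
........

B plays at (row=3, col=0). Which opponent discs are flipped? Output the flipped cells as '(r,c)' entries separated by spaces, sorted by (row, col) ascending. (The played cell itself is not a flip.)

Dir NW: edge -> no flip
Dir N: first cell '.' (not opp) -> no flip
Dir NE: opp run (2,1) capped by B -> flip
Dir W: edge -> no flip
Dir E: first cell '.' (not opp) -> no flip
Dir SW: edge -> no flip
Dir S: first cell '.' (not opp) -> no flip
Dir SE: first cell '.' (not opp) -> no flip

Answer: (2,1)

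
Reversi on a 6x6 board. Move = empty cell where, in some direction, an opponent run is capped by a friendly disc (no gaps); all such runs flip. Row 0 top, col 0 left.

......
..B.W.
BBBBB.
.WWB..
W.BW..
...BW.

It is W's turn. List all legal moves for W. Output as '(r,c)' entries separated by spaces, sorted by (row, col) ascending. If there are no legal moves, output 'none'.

Answer: (0,2) (1,0) (1,1) (1,3) (3,4) (4,1) (5,2)

Derivation:
(0,1): no bracket -> illegal
(0,2): flips 2 -> legal
(0,3): no bracket -> illegal
(1,0): flips 1 -> legal
(1,1): flips 1 -> legal
(1,3): flips 3 -> legal
(1,5): no bracket -> illegal
(2,5): no bracket -> illegal
(3,0): no bracket -> illegal
(3,4): flips 2 -> legal
(3,5): no bracket -> illegal
(4,1): flips 1 -> legal
(4,4): no bracket -> illegal
(5,1): no bracket -> illegal
(5,2): flips 2 -> legal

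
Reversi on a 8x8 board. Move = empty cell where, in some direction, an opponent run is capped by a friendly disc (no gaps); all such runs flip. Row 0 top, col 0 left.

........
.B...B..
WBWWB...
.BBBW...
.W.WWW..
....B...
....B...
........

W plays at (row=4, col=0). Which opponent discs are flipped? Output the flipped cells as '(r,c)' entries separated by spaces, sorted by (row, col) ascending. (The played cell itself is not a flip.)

Dir NW: edge -> no flip
Dir N: first cell '.' (not opp) -> no flip
Dir NE: opp run (3,1) capped by W -> flip
Dir W: edge -> no flip
Dir E: first cell 'W' (not opp) -> no flip
Dir SW: edge -> no flip
Dir S: first cell '.' (not opp) -> no flip
Dir SE: first cell '.' (not opp) -> no flip

Answer: (3,1)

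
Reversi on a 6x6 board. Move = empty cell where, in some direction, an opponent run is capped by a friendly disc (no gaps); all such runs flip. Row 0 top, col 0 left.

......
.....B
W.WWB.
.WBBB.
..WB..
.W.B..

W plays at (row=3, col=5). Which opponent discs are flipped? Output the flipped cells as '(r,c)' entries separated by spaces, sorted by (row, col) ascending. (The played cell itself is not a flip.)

Answer: (3,2) (3,3) (3,4)

Derivation:
Dir NW: opp run (2,4), next='.' -> no flip
Dir N: first cell '.' (not opp) -> no flip
Dir NE: edge -> no flip
Dir W: opp run (3,4) (3,3) (3,2) capped by W -> flip
Dir E: edge -> no flip
Dir SW: first cell '.' (not opp) -> no flip
Dir S: first cell '.' (not opp) -> no flip
Dir SE: edge -> no flip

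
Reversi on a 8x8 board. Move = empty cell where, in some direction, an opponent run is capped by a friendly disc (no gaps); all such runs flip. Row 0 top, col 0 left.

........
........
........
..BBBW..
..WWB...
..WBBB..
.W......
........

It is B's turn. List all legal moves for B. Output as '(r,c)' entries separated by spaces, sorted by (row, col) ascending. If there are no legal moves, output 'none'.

(2,4): no bracket -> illegal
(2,5): no bracket -> illegal
(2,6): flips 1 -> legal
(3,1): flips 1 -> legal
(3,6): flips 1 -> legal
(4,1): flips 2 -> legal
(4,5): no bracket -> illegal
(4,6): no bracket -> illegal
(5,0): no bracket -> illegal
(5,1): flips 2 -> legal
(6,0): no bracket -> illegal
(6,2): flips 2 -> legal
(6,3): no bracket -> illegal
(7,0): flips 3 -> legal
(7,1): no bracket -> illegal
(7,2): no bracket -> illegal

Answer: (2,6) (3,1) (3,6) (4,1) (5,1) (6,2) (7,0)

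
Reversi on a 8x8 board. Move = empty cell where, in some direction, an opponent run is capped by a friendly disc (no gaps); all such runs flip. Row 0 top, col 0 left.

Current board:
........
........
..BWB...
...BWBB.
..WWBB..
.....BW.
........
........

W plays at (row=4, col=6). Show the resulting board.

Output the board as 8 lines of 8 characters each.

Answer: ........
........
..BWB...
...BWBB.
..WWWWW.
.....BW.
........
........

Derivation:
Place W at (4,6); scan 8 dirs for brackets.
Dir NW: opp run (3,5) (2,4), next='.' -> no flip
Dir N: opp run (3,6), next='.' -> no flip
Dir NE: first cell '.' (not opp) -> no flip
Dir W: opp run (4,5) (4,4) capped by W -> flip
Dir E: first cell '.' (not opp) -> no flip
Dir SW: opp run (5,5), next='.' -> no flip
Dir S: first cell 'W' (not opp) -> no flip
Dir SE: first cell '.' (not opp) -> no flip
All flips: (4,4) (4,5)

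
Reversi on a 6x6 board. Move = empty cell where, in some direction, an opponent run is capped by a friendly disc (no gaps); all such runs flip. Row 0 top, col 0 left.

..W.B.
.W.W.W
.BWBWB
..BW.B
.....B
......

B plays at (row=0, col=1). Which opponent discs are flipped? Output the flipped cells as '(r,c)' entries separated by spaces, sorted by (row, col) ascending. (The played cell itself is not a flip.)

Answer: (1,1)

Derivation:
Dir NW: edge -> no flip
Dir N: edge -> no flip
Dir NE: edge -> no flip
Dir W: first cell '.' (not opp) -> no flip
Dir E: opp run (0,2), next='.' -> no flip
Dir SW: first cell '.' (not opp) -> no flip
Dir S: opp run (1,1) capped by B -> flip
Dir SE: first cell '.' (not opp) -> no flip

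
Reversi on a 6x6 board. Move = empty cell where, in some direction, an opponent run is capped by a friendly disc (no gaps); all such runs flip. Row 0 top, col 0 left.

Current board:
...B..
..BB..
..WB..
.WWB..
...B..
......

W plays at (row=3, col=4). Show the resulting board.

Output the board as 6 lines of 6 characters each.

Place W at (3,4); scan 8 dirs for brackets.
Dir NW: opp run (2,3) (1,2), next='.' -> no flip
Dir N: first cell '.' (not opp) -> no flip
Dir NE: first cell '.' (not opp) -> no flip
Dir W: opp run (3,3) capped by W -> flip
Dir E: first cell '.' (not opp) -> no flip
Dir SW: opp run (4,3), next='.' -> no flip
Dir S: first cell '.' (not opp) -> no flip
Dir SE: first cell '.' (not opp) -> no flip
All flips: (3,3)

Answer: ...B..
..BB..
..WB..
.WWWW.
...B..
......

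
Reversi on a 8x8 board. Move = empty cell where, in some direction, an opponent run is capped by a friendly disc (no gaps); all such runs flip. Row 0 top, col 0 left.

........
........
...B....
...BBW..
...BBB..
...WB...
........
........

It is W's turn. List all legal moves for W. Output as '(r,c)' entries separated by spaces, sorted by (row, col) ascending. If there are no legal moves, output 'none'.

(1,2): no bracket -> illegal
(1,3): flips 3 -> legal
(1,4): no bracket -> illegal
(2,2): no bracket -> illegal
(2,4): no bracket -> illegal
(2,5): no bracket -> illegal
(3,2): flips 2 -> legal
(3,6): no bracket -> illegal
(4,2): no bracket -> illegal
(4,6): no bracket -> illegal
(5,2): no bracket -> illegal
(5,5): flips 2 -> legal
(5,6): no bracket -> illegal
(6,3): no bracket -> illegal
(6,4): no bracket -> illegal
(6,5): no bracket -> illegal

Answer: (1,3) (3,2) (5,5)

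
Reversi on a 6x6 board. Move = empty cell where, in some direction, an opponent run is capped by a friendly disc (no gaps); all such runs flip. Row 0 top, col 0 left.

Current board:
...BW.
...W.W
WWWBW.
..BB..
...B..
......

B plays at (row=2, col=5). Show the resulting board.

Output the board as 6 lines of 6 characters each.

Place B at (2,5); scan 8 dirs for brackets.
Dir NW: first cell '.' (not opp) -> no flip
Dir N: opp run (1,5), next='.' -> no flip
Dir NE: edge -> no flip
Dir W: opp run (2,4) capped by B -> flip
Dir E: edge -> no flip
Dir SW: first cell '.' (not opp) -> no flip
Dir S: first cell '.' (not opp) -> no flip
Dir SE: edge -> no flip
All flips: (2,4)

Answer: ...BW.
...W.W
WWWBBB
..BB..
...B..
......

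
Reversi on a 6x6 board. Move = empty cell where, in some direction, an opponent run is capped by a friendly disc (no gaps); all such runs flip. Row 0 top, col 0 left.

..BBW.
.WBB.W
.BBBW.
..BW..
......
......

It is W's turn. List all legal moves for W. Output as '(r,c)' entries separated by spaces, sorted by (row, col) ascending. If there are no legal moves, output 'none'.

Answer: (0,1) (1,4) (2,0) (3,1)

Derivation:
(0,1): flips 2 -> legal
(1,0): no bracket -> illegal
(1,4): flips 2 -> legal
(2,0): flips 3 -> legal
(3,0): no bracket -> illegal
(3,1): flips 4 -> legal
(3,4): no bracket -> illegal
(4,1): no bracket -> illegal
(4,2): no bracket -> illegal
(4,3): no bracket -> illegal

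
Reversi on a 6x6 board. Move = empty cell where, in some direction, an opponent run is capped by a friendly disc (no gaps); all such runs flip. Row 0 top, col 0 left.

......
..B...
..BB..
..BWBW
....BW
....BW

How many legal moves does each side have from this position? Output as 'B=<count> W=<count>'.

-- B to move --
(2,4): no bracket -> illegal
(2,5): no bracket -> illegal
(4,2): no bracket -> illegal
(4,3): flips 1 -> legal
B mobility = 1
-- W to move --
(0,1): flips 3 -> legal
(0,2): no bracket -> illegal
(0,3): no bracket -> illegal
(1,1): flips 1 -> legal
(1,3): flips 1 -> legal
(1,4): no bracket -> illegal
(2,1): no bracket -> illegal
(2,4): no bracket -> illegal
(2,5): no bracket -> illegal
(3,1): flips 1 -> legal
(4,1): no bracket -> illegal
(4,2): no bracket -> illegal
(4,3): flips 1 -> legal
(5,3): flips 2 -> legal
W mobility = 6

Answer: B=1 W=6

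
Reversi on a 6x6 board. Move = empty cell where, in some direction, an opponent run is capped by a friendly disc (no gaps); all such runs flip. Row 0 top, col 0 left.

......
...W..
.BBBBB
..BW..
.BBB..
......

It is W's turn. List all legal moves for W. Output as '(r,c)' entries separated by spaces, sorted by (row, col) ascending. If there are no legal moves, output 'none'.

Answer: (1,1) (1,5) (3,1) (3,5) (5,1) (5,3)

Derivation:
(1,0): no bracket -> illegal
(1,1): flips 1 -> legal
(1,2): no bracket -> illegal
(1,4): no bracket -> illegal
(1,5): flips 1 -> legal
(2,0): no bracket -> illegal
(3,0): no bracket -> illegal
(3,1): flips 2 -> legal
(3,4): no bracket -> illegal
(3,5): flips 1 -> legal
(4,0): no bracket -> illegal
(4,4): no bracket -> illegal
(5,0): no bracket -> illegal
(5,1): flips 1 -> legal
(5,2): no bracket -> illegal
(5,3): flips 1 -> legal
(5,4): no bracket -> illegal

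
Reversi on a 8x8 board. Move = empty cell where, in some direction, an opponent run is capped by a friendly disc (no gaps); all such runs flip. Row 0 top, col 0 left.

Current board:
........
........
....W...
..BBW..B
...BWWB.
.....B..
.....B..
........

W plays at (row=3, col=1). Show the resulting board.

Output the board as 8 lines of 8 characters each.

Answer: ........
........
....W...
.WWWW..B
...BWWB.
.....B..
.....B..
........

Derivation:
Place W at (3,1); scan 8 dirs for brackets.
Dir NW: first cell '.' (not opp) -> no flip
Dir N: first cell '.' (not opp) -> no flip
Dir NE: first cell '.' (not opp) -> no flip
Dir W: first cell '.' (not opp) -> no flip
Dir E: opp run (3,2) (3,3) capped by W -> flip
Dir SW: first cell '.' (not opp) -> no flip
Dir S: first cell '.' (not opp) -> no flip
Dir SE: first cell '.' (not opp) -> no flip
All flips: (3,2) (3,3)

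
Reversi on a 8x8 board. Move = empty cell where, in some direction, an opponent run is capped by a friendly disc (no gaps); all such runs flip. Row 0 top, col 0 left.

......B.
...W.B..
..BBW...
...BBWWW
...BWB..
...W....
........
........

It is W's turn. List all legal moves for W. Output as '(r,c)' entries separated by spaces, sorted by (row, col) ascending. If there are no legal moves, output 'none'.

Answer: (1,1) (2,1) (3,1) (3,2) (4,2) (4,6) (5,4) (5,5)

Derivation:
(0,4): no bracket -> illegal
(0,5): no bracket -> illegal
(0,7): no bracket -> illegal
(1,1): flips 2 -> legal
(1,2): no bracket -> illegal
(1,4): no bracket -> illegal
(1,6): no bracket -> illegal
(1,7): no bracket -> illegal
(2,1): flips 2 -> legal
(2,5): no bracket -> illegal
(2,6): no bracket -> illegal
(3,1): flips 1 -> legal
(3,2): flips 2 -> legal
(4,2): flips 2 -> legal
(4,6): flips 1 -> legal
(5,2): no bracket -> illegal
(5,4): flips 1 -> legal
(5,5): flips 1 -> legal
(5,6): no bracket -> illegal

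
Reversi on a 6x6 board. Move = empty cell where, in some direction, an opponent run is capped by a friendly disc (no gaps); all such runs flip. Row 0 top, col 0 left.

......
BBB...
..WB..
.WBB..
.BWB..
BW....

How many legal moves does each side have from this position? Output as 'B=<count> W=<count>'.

-- B to move --
(1,3): no bracket -> illegal
(2,0): no bracket -> illegal
(2,1): flips 2 -> legal
(3,0): flips 1 -> legal
(4,0): no bracket -> illegal
(5,2): flips 2 -> legal
(5,3): no bracket -> illegal
B mobility = 3
-- W to move --
(0,0): flips 1 -> legal
(0,1): no bracket -> illegal
(0,2): flips 1 -> legal
(0,3): no bracket -> illegal
(1,3): no bracket -> illegal
(1,4): no bracket -> illegal
(2,0): no bracket -> illegal
(2,1): no bracket -> illegal
(2,4): flips 2 -> legal
(3,0): no bracket -> illegal
(3,4): flips 2 -> legal
(4,0): flips 1 -> legal
(4,4): flips 2 -> legal
(5,2): no bracket -> illegal
(5,3): no bracket -> illegal
(5,4): no bracket -> illegal
W mobility = 6

Answer: B=3 W=6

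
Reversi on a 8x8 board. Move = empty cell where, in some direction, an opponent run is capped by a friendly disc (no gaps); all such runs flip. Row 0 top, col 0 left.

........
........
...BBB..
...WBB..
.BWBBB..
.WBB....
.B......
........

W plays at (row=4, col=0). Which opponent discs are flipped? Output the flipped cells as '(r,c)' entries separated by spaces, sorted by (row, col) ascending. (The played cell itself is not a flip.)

Answer: (4,1)

Derivation:
Dir NW: edge -> no flip
Dir N: first cell '.' (not opp) -> no flip
Dir NE: first cell '.' (not opp) -> no flip
Dir W: edge -> no flip
Dir E: opp run (4,1) capped by W -> flip
Dir SW: edge -> no flip
Dir S: first cell '.' (not opp) -> no flip
Dir SE: first cell 'W' (not opp) -> no flip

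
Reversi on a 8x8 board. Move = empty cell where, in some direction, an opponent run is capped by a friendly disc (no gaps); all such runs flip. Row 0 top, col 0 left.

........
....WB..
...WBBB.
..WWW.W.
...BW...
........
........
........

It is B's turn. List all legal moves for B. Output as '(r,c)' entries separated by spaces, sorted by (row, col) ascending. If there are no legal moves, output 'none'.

Answer: (0,3) (0,4) (1,3) (2,1) (2,2) (4,2) (4,5) (4,6) (4,7) (5,4)

Derivation:
(0,3): flips 1 -> legal
(0,4): flips 1 -> legal
(0,5): no bracket -> illegal
(1,2): no bracket -> illegal
(1,3): flips 3 -> legal
(2,1): flips 1 -> legal
(2,2): flips 1 -> legal
(2,7): no bracket -> illegal
(3,1): no bracket -> illegal
(3,5): no bracket -> illegal
(3,7): no bracket -> illegal
(4,1): no bracket -> illegal
(4,2): flips 1 -> legal
(4,5): flips 1 -> legal
(4,6): flips 1 -> legal
(4,7): flips 1 -> legal
(5,3): no bracket -> illegal
(5,4): flips 2 -> legal
(5,5): no bracket -> illegal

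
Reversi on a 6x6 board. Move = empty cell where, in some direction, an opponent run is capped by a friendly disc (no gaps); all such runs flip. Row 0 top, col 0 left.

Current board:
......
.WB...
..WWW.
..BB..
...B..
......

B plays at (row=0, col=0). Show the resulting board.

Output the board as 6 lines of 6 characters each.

Answer: B.....
.BB...
..BWW.
..BB..
...B..
......

Derivation:
Place B at (0,0); scan 8 dirs for brackets.
Dir NW: edge -> no flip
Dir N: edge -> no flip
Dir NE: edge -> no flip
Dir W: edge -> no flip
Dir E: first cell '.' (not opp) -> no flip
Dir SW: edge -> no flip
Dir S: first cell '.' (not opp) -> no flip
Dir SE: opp run (1,1) (2,2) capped by B -> flip
All flips: (1,1) (2,2)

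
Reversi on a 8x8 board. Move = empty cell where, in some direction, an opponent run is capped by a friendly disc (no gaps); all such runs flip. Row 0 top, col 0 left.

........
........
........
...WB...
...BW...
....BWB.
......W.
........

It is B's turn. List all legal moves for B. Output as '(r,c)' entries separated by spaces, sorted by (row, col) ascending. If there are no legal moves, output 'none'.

Answer: (2,3) (3,2) (4,5) (7,6)

Derivation:
(2,2): no bracket -> illegal
(2,3): flips 1 -> legal
(2,4): no bracket -> illegal
(3,2): flips 1 -> legal
(3,5): no bracket -> illegal
(4,2): no bracket -> illegal
(4,5): flips 1 -> legal
(4,6): no bracket -> illegal
(5,3): no bracket -> illegal
(5,7): no bracket -> illegal
(6,4): no bracket -> illegal
(6,5): no bracket -> illegal
(6,7): no bracket -> illegal
(7,5): no bracket -> illegal
(7,6): flips 1 -> legal
(7,7): no bracket -> illegal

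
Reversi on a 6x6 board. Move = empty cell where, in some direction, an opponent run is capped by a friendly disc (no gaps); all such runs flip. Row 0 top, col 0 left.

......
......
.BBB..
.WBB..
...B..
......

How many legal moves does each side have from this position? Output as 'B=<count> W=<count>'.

-- B to move --
(2,0): no bracket -> illegal
(3,0): flips 1 -> legal
(4,0): flips 1 -> legal
(4,1): flips 1 -> legal
(4,2): no bracket -> illegal
B mobility = 3
-- W to move --
(1,0): no bracket -> illegal
(1,1): flips 1 -> legal
(1,2): no bracket -> illegal
(1,3): flips 1 -> legal
(1,4): no bracket -> illegal
(2,0): no bracket -> illegal
(2,4): no bracket -> illegal
(3,0): no bracket -> illegal
(3,4): flips 2 -> legal
(4,1): no bracket -> illegal
(4,2): no bracket -> illegal
(4,4): no bracket -> illegal
(5,2): no bracket -> illegal
(5,3): no bracket -> illegal
(5,4): no bracket -> illegal
W mobility = 3

Answer: B=3 W=3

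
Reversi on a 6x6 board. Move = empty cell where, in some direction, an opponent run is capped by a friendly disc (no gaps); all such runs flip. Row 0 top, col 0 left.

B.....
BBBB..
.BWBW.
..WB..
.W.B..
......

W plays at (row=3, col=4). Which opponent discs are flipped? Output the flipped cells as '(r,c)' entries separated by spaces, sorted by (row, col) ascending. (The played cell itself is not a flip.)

Dir NW: opp run (2,3) (1,2), next='.' -> no flip
Dir N: first cell 'W' (not opp) -> no flip
Dir NE: first cell '.' (not opp) -> no flip
Dir W: opp run (3,3) capped by W -> flip
Dir E: first cell '.' (not opp) -> no flip
Dir SW: opp run (4,3), next='.' -> no flip
Dir S: first cell '.' (not opp) -> no flip
Dir SE: first cell '.' (not opp) -> no flip

Answer: (3,3)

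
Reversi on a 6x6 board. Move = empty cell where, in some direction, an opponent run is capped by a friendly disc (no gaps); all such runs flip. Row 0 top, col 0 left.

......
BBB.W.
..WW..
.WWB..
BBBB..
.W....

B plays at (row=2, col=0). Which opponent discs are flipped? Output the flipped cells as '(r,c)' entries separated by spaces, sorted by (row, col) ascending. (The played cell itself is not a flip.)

Dir NW: edge -> no flip
Dir N: first cell 'B' (not opp) -> no flip
Dir NE: first cell 'B' (not opp) -> no flip
Dir W: edge -> no flip
Dir E: first cell '.' (not opp) -> no flip
Dir SW: edge -> no flip
Dir S: first cell '.' (not opp) -> no flip
Dir SE: opp run (3,1) capped by B -> flip

Answer: (3,1)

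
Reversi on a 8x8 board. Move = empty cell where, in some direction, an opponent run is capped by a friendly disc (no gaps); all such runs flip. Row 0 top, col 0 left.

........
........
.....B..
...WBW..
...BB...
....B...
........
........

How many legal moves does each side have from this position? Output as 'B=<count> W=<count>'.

Answer: B=6 W=3

Derivation:
-- B to move --
(2,2): flips 1 -> legal
(2,3): flips 1 -> legal
(2,4): no bracket -> illegal
(2,6): flips 1 -> legal
(3,2): flips 1 -> legal
(3,6): flips 1 -> legal
(4,2): no bracket -> illegal
(4,5): flips 1 -> legal
(4,6): no bracket -> illegal
B mobility = 6
-- W to move --
(1,4): no bracket -> illegal
(1,5): flips 1 -> legal
(1,6): no bracket -> illegal
(2,3): no bracket -> illegal
(2,4): no bracket -> illegal
(2,6): no bracket -> illegal
(3,2): no bracket -> illegal
(3,6): no bracket -> illegal
(4,2): no bracket -> illegal
(4,5): no bracket -> illegal
(5,2): no bracket -> illegal
(5,3): flips 2 -> legal
(5,5): flips 1 -> legal
(6,3): no bracket -> illegal
(6,4): no bracket -> illegal
(6,5): no bracket -> illegal
W mobility = 3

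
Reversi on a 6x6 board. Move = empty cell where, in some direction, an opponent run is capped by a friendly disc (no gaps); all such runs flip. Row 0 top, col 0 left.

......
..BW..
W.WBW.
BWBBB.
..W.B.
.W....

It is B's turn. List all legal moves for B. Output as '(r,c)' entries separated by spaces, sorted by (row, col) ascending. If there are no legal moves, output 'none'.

Answer: (0,3) (1,0) (1,1) (1,4) (1,5) (2,1) (2,5) (5,2)

Derivation:
(0,2): no bracket -> illegal
(0,3): flips 1 -> legal
(0,4): no bracket -> illegal
(1,0): flips 1 -> legal
(1,1): flips 1 -> legal
(1,4): flips 2 -> legal
(1,5): flips 1 -> legal
(2,1): flips 1 -> legal
(2,5): flips 1 -> legal
(3,5): no bracket -> illegal
(4,0): no bracket -> illegal
(4,1): no bracket -> illegal
(4,3): no bracket -> illegal
(5,0): no bracket -> illegal
(5,2): flips 1 -> legal
(5,3): no bracket -> illegal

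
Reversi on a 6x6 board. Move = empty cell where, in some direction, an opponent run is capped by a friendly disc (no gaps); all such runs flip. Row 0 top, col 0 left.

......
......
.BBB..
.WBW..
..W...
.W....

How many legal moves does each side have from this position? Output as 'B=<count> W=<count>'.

Answer: B=7 W=3

Derivation:
-- B to move --
(2,0): no bracket -> illegal
(2,4): no bracket -> illegal
(3,0): flips 1 -> legal
(3,4): flips 1 -> legal
(4,0): flips 1 -> legal
(4,1): flips 1 -> legal
(4,3): flips 1 -> legal
(4,4): flips 1 -> legal
(5,0): no bracket -> illegal
(5,2): flips 1 -> legal
(5,3): no bracket -> illegal
B mobility = 7
-- W to move --
(1,0): no bracket -> illegal
(1,1): flips 2 -> legal
(1,2): flips 2 -> legal
(1,3): flips 2 -> legal
(1,4): no bracket -> illegal
(2,0): no bracket -> illegal
(2,4): no bracket -> illegal
(3,0): no bracket -> illegal
(3,4): no bracket -> illegal
(4,1): no bracket -> illegal
(4,3): no bracket -> illegal
W mobility = 3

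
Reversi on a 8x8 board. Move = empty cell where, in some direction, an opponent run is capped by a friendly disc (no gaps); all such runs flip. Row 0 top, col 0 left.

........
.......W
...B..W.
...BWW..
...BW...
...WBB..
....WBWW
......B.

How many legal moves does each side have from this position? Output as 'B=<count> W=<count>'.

Answer: B=10 W=8

Derivation:
-- B to move --
(0,6): no bracket -> illegal
(0,7): no bracket -> illegal
(1,5): no bracket -> illegal
(1,6): no bracket -> illegal
(2,4): flips 2 -> legal
(2,5): flips 1 -> legal
(2,7): no bracket -> illegal
(3,6): flips 2 -> legal
(3,7): no bracket -> illegal
(4,2): no bracket -> illegal
(4,5): flips 2 -> legal
(4,6): no bracket -> illegal
(5,2): flips 1 -> legal
(5,6): flips 1 -> legal
(5,7): no bracket -> illegal
(6,2): no bracket -> illegal
(6,3): flips 2 -> legal
(7,3): flips 1 -> legal
(7,4): flips 1 -> legal
(7,5): no bracket -> illegal
(7,7): flips 1 -> legal
B mobility = 10
-- W to move --
(1,2): flips 1 -> legal
(1,3): flips 3 -> legal
(1,4): no bracket -> illegal
(2,2): flips 1 -> legal
(2,4): no bracket -> illegal
(3,2): flips 1 -> legal
(4,2): flips 1 -> legal
(4,5): no bracket -> illegal
(4,6): flips 1 -> legal
(5,2): flips 1 -> legal
(5,6): flips 2 -> legal
(6,3): no bracket -> illegal
(7,4): no bracket -> illegal
(7,5): no bracket -> illegal
(7,7): no bracket -> illegal
W mobility = 8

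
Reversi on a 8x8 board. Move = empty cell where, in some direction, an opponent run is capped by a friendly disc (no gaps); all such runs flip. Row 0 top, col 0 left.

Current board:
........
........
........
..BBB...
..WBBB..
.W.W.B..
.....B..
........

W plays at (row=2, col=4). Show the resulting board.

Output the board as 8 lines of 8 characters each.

Answer: ........
........
....W...
..BWB...
..WBBB..
.W.W.B..
.....B..
........

Derivation:
Place W at (2,4); scan 8 dirs for brackets.
Dir NW: first cell '.' (not opp) -> no flip
Dir N: first cell '.' (not opp) -> no flip
Dir NE: first cell '.' (not opp) -> no flip
Dir W: first cell '.' (not opp) -> no flip
Dir E: first cell '.' (not opp) -> no flip
Dir SW: opp run (3,3) capped by W -> flip
Dir S: opp run (3,4) (4,4), next='.' -> no flip
Dir SE: first cell '.' (not opp) -> no flip
All flips: (3,3)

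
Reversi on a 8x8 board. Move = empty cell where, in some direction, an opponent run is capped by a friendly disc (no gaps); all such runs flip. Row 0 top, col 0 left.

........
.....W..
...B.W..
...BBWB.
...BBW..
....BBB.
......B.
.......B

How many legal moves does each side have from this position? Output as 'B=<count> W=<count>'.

Answer: B=5 W=11

Derivation:
-- B to move --
(0,4): no bracket -> illegal
(0,5): flips 4 -> legal
(0,6): no bracket -> illegal
(1,4): flips 1 -> legal
(1,6): flips 1 -> legal
(2,4): no bracket -> illegal
(2,6): flips 1 -> legal
(4,6): flips 1 -> legal
B mobility = 5
-- W to move --
(1,2): flips 2 -> legal
(1,3): no bracket -> illegal
(1,4): no bracket -> illegal
(2,2): no bracket -> illegal
(2,4): no bracket -> illegal
(2,6): no bracket -> illegal
(2,7): flips 1 -> legal
(3,2): flips 2 -> legal
(3,7): flips 1 -> legal
(4,2): flips 2 -> legal
(4,6): no bracket -> illegal
(4,7): flips 1 -> legal
(5,2): flips 2 -> legal
(5,3): flips 1 -> legal
(5,7): no bracket -> illegal
(6,3): flips 1 -> legal
(6,4): no bracket -> illegal
(6,5): flips 1 -> legal
(6,7): flips 1 -> legal
(7,5): no bracket -> illegal
(7,6): no bracket -> illegal
W mobility = 11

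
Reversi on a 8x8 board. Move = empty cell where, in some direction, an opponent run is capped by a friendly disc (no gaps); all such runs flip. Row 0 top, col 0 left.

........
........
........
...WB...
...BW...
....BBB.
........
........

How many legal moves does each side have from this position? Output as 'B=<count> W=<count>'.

Answer: B=4 W=6

Derivation:
-- B to move --
(2,2): flips 2 -> legal
(2,3): flips 1 -> legal
(2,4): no bracket -> illegal
(3,2): flips 1 -> legal
(3,5): no bracket -> illegal
(4,2): no bracket -> illegal
(4,5): flips 1 -> legal
(5,3): no bracket -> illegal
B mobility = 4
-- W to move --
(2,3): no bracket -> illegal
(2,4): flips 1 -> legal
(2,5): no bracket -> illegal
(3,2): no bracket -> illegal
(3,5): flips 1 -> legal
(4,2): flips 1 -> legal
(4,5): no bracket -> illegal
(4,6): no bracket -> illegal
(4,7): no bracket -> illegal
(5,2): no bracket -> illegal
(5,3): flips 1 -> legal
(5,7): no bracket -> illegal
(6,3): no bracket -> illegal
(6,4): flips 1 -> legal
(6,5): no bracket -> illegal
(6,6): flips 1 -> legal
(6,7): no bracket -> illegal
W mobility = 6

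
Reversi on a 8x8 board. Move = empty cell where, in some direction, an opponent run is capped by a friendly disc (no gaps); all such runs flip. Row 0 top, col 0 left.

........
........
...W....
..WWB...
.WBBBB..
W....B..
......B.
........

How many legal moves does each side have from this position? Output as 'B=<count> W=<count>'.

-- B to move --
(1,2): flips 1 -> legal
(1,3): flips 2 -> legal
(1,4): no bracket -> illegal
(2,1): flips 1 -> legal
(2,2): flips 2 -> legal
(2,4): flips 1 -> legal
(3,0): no bracket -> illegal
(3,1): flips 2 -> legal
(4,0): flips 1 -> legal
(5,1): no bracket -> illegal
(5,2): no bracket -> illegal
(6,0): no bracket -> illegal
(6,1): no bracket -> illegal
B mobility = 7
-- W to move --
(2,4): no bracket -> illegal
(2,5): no bracket -> illegal
(3,1): no bracket -> illegal
(3,5): flips 1 -> legal
(3,6): no bracket -> illegal
(4,6): flips 4 -> legal
(5,1): flips 1 -> legal
(5,2): flips 1 -> legal
(5,3): flips 1 -> legal
(5,4): flips 1 -> legal
(5,6): flips 2 -> legal
(5,7): no bracket -> illegal
(6,4): no bracket -> illegal
(6,5): no bracket -> illegal
(6,7): no bracket -> illegal
(7,5): no bracket -> illegal
(7,6): no bracket -> illegal
(7,7): flips 3 -> legal
W mobility = 8

Answer: B=7 W=8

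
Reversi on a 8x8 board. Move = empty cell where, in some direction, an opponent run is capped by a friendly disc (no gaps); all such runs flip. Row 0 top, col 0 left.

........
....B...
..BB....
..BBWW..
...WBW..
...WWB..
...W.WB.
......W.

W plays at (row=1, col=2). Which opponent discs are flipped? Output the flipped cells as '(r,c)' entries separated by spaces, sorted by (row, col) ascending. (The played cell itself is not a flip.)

Dir NW: first cell '.' (not opp) -> no flip
Dir N: first cell '.' (not opp) -> no flip
Dir NE: first cell '.' (not opp) -> no flip
Dir W: first cell '.' (not opp) -> no flip
Dir E: first cell '.' (not opp) -> no flip
Dir SW: first cell '.' (not opp) -> no flip
Dir S: opp run (2,2) (3,2), next='.' -> no flip
Dir SE: opp run (2,3) capped by W -> flip

Answer: (2,3)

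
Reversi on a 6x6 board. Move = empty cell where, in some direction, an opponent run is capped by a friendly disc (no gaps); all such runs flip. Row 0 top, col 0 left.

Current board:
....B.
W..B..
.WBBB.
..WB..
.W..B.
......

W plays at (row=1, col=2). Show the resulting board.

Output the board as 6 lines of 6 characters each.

Answer: ....B.
W.WB..
.WWBB.
..WB..
.W..B.
......

Derivation:
Place W at (1,2); scan 8 dirs for brackets.
Dir NW: first cell '.' (not opp) -> no flip
Dir N: first cell '.' (not opp) -> no flip
Dir NE: first cell '.' (not opp) -> no flip
Dir W: first cell '.' (not opp) -> no flip
Dir E: opp run (1,3), next='.' -> no flip
Dir SW: first cell 'W' (not opp) -> no flip
Dir S: opp run (2,2) capped by W -> flip
Dir SE: opp run (2,3), next='.' -> no flip
All flips: (2,2)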